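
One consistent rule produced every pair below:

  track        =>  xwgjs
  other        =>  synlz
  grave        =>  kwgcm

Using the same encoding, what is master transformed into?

qfyama

In track: t→x is +4, r→w is +5, a→g is +6, c→j is +7 — the shift increases by 1 each position. The shift increases by 1 at each position, starting from +4: 4, 5, 6, ….
Applying it to master: m+4=q, a+5=f, s+6=y, t+7=a, e+8=m, r+9=a.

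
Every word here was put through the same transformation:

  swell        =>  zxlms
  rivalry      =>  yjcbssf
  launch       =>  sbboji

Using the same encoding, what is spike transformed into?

A repeating key of period 2 is used — shifts +7, +1 over and over.
Applying it to spike: s+7=z, p+1=q, i+7=p, k+1=l, e+7=l.

zqpll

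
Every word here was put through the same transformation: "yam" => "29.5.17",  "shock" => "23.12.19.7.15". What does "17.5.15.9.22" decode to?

maker

y is letter #25 and maps to 29: an offset of 4. Each letter is replaced by its alphabet position (a=1..z=26) + 4.
Reversing it on 17.5.15.9.22: 17→(17−4)÷1=13=m, 5→(5−4)÷1=1=a, 15→(15−4)÷1=11=k, 9→(9−4)÷1=5=e, 22→(22−4)÷1=18=r.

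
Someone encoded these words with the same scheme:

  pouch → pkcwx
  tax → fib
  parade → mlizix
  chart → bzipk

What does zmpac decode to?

usher

The output letters match the input read backwards, each shifted +8: pouch reversed is hcuop. The word is reversed, then every letter is shifted forward by 8.
Undoing it on zmpac: shift back: z−8=r, m−8=e, p−8=h, a−8=s, c−8=u → rehsu; then reverse → usher.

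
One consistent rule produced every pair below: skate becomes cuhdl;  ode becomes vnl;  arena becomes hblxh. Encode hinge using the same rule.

rpxql

The shift depends on letter class: consonant s→c is +10, but vowel a→h is +7. The rule splits by letter class: vowels +7, consonants +10.
Applying it to hinge: h(cons)+10=r, i(vowel)+7=p, n(cons)+10=x, g(cons)+10=q, e(vowel)+7=l.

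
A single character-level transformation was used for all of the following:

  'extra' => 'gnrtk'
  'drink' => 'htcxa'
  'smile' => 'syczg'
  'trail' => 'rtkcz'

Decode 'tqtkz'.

rural

e(4)→g(6) and x(23)→n(13) fit y≡25x+10 (mod 26); the inverse of 25 mod 26 is 25. This is an affine cipher: with a=0,…,z=25, each position x becomes (25x+10) mod 26.
Undoing it on tqtkz: t(19)→25·(19−10)≡17=r; q(16)→25·(16−10)≡20=u; t(19)→25·(19−10)≡17=r; k(10)→25·(10−10)≡0=a; z(25)→25·(25−10)≡11=l (all mod 26).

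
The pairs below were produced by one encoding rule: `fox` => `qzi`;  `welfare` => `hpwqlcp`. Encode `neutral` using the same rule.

ypfeclw

Compare letters: f→q is +11, o→z is +11, x→i is +11 — a constant shift. Each letter is shifted forward by 11 in the alphabet (a Caesar shift of +11).
For neutral: n+11=y, e+11=p, u+11=f, t+11=e, r+11=c, a+11=l, l+11=w.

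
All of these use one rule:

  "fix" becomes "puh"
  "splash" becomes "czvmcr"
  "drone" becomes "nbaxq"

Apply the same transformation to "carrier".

The shift depends on letter class: consonant f→p is +10, but vowel i→u is +12. The rule splits by letter class: vowels +12, consonants +10.
Applying it to carrier: c(cons)+10=m, a(vowel)+12=m, r(cons)+10=b, r(cons)+10=b, i(vowel)+12=u, e(vowel)+12=q, r(cons)+10=b.

mmbbuqb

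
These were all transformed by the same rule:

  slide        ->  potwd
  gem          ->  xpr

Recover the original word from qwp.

elf

The output letters match the input read backwards, each shifted +11: slide reversed is edils. Two steps: reverse the string, then apply a Caesar shift of +11.
Undoing it on qwp: shift back: q−11=f, w−11=l, p−11=e → fle; then reverse → elf.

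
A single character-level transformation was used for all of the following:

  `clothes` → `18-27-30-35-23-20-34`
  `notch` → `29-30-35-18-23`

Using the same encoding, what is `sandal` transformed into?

Letters become their 1-based position plus 15 (so a→16, b→17, …).
Applying it to sandal: s=19→34, a=1→16, n=14→29, d=4→19, a=1→16, l=12→27.

34-16-29-19-16-27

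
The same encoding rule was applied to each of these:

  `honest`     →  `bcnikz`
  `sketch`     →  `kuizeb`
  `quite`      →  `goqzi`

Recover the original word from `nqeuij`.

h(7)→b(1) and o(14)→c(2) fit y≡15x+0 (mod 26); the inverse of 15 mod 26 is 7. This is an affine cipher: with a=0,…,z=25, each position x becomes (15x+0) mod 26.
Decoding nqeuij: n(13)→7·(13−0)≡13=n; q(16)→7·(16−0)≡8=i; e(4)→7·(4−0)≡2=c; u(20)→7·(20−0)≡10=k; i(8)→7·(8−0)≡4=e; j(9)→7·(9−0)≡11=l (all mod 26).

nickel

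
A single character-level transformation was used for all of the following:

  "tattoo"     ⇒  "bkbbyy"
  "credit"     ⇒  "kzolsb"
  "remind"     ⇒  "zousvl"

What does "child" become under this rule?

kpstl

The shift depends on letter class: consonant t→b is +8, but vowel a→k is +10. Vowels shift forward by 10 and consonants shift forward by 8.
On child: c(cons)+8=k, h(cons)+8=p, i(vowel)+10=s, l(cons)+8=t, d(cons)+8=l.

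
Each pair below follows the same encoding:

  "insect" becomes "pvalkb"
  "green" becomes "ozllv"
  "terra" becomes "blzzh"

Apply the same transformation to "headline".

The shift depends on letter class: consonant n→v is +8, but vowel i→p is +7. The rule splits by letter class: vowels +7, consonants +8.
On headline: h(cons)+8=p, e(vowel)+7=l, a(vowel)+7=h, d(cons)+8=l, l(cons)+8=t, i(vowel)+7=p, n(cons)+8=v, e(vowel)+7=l.

plhltpvl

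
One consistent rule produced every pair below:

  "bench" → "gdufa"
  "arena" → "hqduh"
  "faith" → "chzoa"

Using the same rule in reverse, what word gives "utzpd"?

b(1)→g(6) and e(4)→d(3) fit y≡25x+7 (mod 26); the inverse of 25 mod 26 is 25. This is an affine cipher: with a=0,…,z=25, each position x becomes (25x+7) mod 26.
Undoing it on utzpd: u(20)→25·(20−7)≡13=n; t(19)→25·(19−7)≡14=o; z(25)→25·(25−7)≡8=i; p(15)→25·(15−7)≡18=s; d(3)→25·(3−7)≡4=e (all mod 26).

noise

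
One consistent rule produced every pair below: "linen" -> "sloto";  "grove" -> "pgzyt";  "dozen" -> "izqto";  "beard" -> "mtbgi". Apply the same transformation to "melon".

dtszo

l(11)→s(18) and i(8)→l(11) fit y≡11x+1 (mod 26); the inverse of 11 mod 26 is 19. Treating letters as 0–25, the rule is x ↦ 11x + 1 (mod 26).
For melon: m(12)→11·12+1≡3=d; e(4)→11·4+1≡19=t; l(11)→11·11+1≡18=s; o(14)→11·14+1≡25=z; n(13)→11·13+1≡14=o (all mod 26).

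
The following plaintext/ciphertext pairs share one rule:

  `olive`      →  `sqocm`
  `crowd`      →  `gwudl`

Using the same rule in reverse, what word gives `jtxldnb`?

In olive: o→s is +4, l→q is +5, i→o is +6, v→c is +7 — the shift increases by 1 each position. The shift increases by 1 at each position, starting from +4: 4, 5, 6, ….
Undoing it on jtxldnb: j−4=f, t−5=o, x−6=r, l−7=e, d−8=v, n−9=e, b−10=r.

forever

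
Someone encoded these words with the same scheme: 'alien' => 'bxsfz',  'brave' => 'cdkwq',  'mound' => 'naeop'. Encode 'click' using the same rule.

Shifts by position in alien: pos 0: a→b (+1), pos 1: l→x (+12), pos 2: i→s (+10), pos 3: e→f (+1), pos 4: n→z (+12) — repeating every 3. The shifts repeat in a cycle of length 3: positions 0,1,… shift by +1, +12, +10, then the pattern repeats.
For click: c+1=d, l+12=x, i+10=s, c+1=d, k+12=w.

dxsdw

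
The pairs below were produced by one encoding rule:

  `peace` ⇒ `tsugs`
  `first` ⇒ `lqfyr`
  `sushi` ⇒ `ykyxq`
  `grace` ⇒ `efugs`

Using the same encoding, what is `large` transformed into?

p(15)→t(19) and e(4)→s(18) fit y≡19x+20 (mod 26); the inverse of 19 mod 26 is 11. Each letter's alphabet position (a=0..z=25) is mapped through 19·x+20 mod 26 — an affine cipher.
On large: l(11)→19·11+20≡21=v; a(0)→19·0+20≡20=u; r(17)→19·17+20≡5=f; g(6)→19·6+20≡4=e; e(4)→19·4+20≡18=s (all mod 26).

vufes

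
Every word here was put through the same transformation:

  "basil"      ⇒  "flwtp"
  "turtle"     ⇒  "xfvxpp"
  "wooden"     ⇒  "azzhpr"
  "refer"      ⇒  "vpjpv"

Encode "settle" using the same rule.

The shift depends on letter class: consonant b→f is +4, but vowel a→l is +11. Vowels shift forward by 11 and consonants shift forward by 4.
Applying it to settle: s(cons)+4=w, e(vowel)+11=p, t(cons)+4=x, t(cons)+4=x, l(cons)+4=p, e(vowel)+11=p.

wpxxpp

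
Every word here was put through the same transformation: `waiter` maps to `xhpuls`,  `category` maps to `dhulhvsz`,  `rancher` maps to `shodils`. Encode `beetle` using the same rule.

Vowels shift forward by 7 and consonants shift forward by 1.
Applying it to beetle: b(cons)+1=c, e(vowel)+7=l, e(vowel)+7=l, t(cons)+1=u, l(cons)+1=m, e(vowel)+7=l.

clluml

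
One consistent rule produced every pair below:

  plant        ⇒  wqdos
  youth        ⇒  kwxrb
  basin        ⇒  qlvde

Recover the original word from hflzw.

twice

Two steps: reverse the string, then apply a Caesar shift of +3.
Reversing it on hflzw: shift back: h−3=e, f−3=c, l−3=i, z−3=w, w−3=t → eciwt; then reverse → twice.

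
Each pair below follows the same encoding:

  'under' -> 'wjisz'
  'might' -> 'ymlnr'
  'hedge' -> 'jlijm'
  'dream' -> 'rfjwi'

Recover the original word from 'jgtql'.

Read the word backwards and shift each letter +5.
Undoing it on jgtql: shift back: j−5=e, g−5=b, t−5=o, q−5=l, l−5=g → ebolg; then reverse → globe.

globe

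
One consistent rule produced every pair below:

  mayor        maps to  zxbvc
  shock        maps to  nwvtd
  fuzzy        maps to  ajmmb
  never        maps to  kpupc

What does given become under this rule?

lhupk

m(12)→z(25) and a(0)→x(23) fit y≡11x+23 (mod 26); the inverse of 11 mod 26 is 19. This is an affine cipher: with a=0,…,z=25, each position x becomes (11x+23) mod 26.
For given: g(6)→11·6+23≡11=l; i(8)→11·8+23≡7=h; v(21)→11·21+23≡20=u; e(4)→11·4+23≡15=p; n(13)→11·13+23≡10=k (all mod 26).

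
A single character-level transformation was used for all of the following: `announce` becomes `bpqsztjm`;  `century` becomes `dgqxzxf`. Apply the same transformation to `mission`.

nkvwnuu

Each letter shifts forward by (position + 1), i.e. 1, 2, 3, … — the shift grows by one for each successive letter.
Applying it to mission: m+1=n, i+2=k, s+3=v, s+4=w, i+5=n, o+6=u, n+7=u.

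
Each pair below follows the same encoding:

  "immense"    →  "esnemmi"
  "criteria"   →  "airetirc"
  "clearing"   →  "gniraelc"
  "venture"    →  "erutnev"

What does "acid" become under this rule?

dica

It's just the letters in reverse order.
For acid: reverse → dica.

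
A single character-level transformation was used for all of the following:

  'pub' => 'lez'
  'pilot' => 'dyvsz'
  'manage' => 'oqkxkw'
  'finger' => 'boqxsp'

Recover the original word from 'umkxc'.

The output letters match the input read backwards, each shifted +10: pub reversed is bup. Read the word backwards and shift each letter +10.
Decoding umkxc: shift back: u−10=k, m−10=c, k−10=a, x−10=n, c−10=s → kcans; then reverse → snack.

snack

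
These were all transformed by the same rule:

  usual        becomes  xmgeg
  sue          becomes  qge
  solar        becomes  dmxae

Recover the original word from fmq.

The output letters match the input read backwards, each shifted +12: usual reversed is lausu. Two steps: reverse the string, then apply a Caesar shift of +12.
Undoing it on fmq: shift back: f−12=t, m−12=a, q−12=e → tae; then reverse → eat.

eat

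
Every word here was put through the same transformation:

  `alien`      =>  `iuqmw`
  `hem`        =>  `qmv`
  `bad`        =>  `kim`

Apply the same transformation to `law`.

The shift depends on letter class: consonant l→u is +9, but vowel a→i is +8. Two shifts are in play — +8 for a/e/i/o/u, +9 for every other letter.
On law: l(cons)+9=u, a(vowel)+8=i, w(cons)+9=f.

uif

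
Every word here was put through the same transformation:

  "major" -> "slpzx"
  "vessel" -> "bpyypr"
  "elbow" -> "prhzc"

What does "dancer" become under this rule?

Two shifts are in play — +11 for a/e/i/o/u, +6 for every other letter.
Applying it to dancer: d(cons)+6=j, a(vowel)+11=l, n(cons)+6=t, c(cons)+6=i, e(vowel)+11=p, r(cons)+6=x.

jltipx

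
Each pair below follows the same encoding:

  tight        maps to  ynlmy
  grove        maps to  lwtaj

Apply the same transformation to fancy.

Compare letters: t→y is +5, i→n is +5, g→l is +5 — a constant shift. This is a Caesar cipher with shift 5.
Applying it to fancy: f+5=k, a+5=f, n+5=s, c+5=h, y+5=d.

kfshd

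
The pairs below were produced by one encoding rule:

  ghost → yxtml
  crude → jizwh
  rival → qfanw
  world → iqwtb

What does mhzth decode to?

couch

The output letters match the input read backwards, each shifted +5: ghost reversed is tsohg. Two steps: reverse the string, then apply a Caesar shift of +5.
Reversing it on mhzth: shift back: m−5=h, h−5=c, z−5=u, t−5=o, h−5=c → hcuoc; then reverse → couch.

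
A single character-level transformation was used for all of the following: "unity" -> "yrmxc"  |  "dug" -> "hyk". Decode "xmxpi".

title

Compare letters: u→y is +4, n→r is +4, i→m is +4 — a constant shift. This is a Caesar cipher with shift 4.
Reversing it on xmxpi: x−4=t, m−4=i, x−4=t, p−4=l, i−4=e.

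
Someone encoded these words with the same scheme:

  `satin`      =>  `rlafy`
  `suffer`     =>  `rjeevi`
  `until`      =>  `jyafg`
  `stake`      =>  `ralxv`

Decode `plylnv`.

manage

s(18)→r(17) and a(0)→l(11) fit y≡9x+11 (mod 26); the inverse of 9 mod 26 is 3. Treating letters as 0–25, the rule is x ↦ 9x + 11 (mod 26).
Decoding plylnv: p(15)→3·(15−11)≡12=m; l(11)→3·(11−11)≡0=a; y(24)→3·(24−11)≡13=n; l(11)→3·(11−11)≡0=a; n(13)→3·(13−11)≡6=g; v(21)→3·(21−11)≡4=e (all mod 26).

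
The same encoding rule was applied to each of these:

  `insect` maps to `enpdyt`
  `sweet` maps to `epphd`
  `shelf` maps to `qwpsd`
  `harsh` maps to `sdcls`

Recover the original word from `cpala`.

Read the word backwards and shift each letter +11.
Decoding cpala: shift back: c−11=r, p−11=e, a−11=p, l−11=a, a−11=p → repap; then reverse → paper.

paper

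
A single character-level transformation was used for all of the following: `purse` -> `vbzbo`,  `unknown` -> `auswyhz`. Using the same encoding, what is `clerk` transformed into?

ismau

In purse: p→v is +6, u→b is +7, r→z is +8, s→b is +9 — the shift increases by 1 each position. Letter i (0-indexed) is shifted by i+6, so successive shifts are 6, 7, 8, ….
Applying it to clerk: c+6=i, l+7=s, e+8=m, r+9=a, k+10=u.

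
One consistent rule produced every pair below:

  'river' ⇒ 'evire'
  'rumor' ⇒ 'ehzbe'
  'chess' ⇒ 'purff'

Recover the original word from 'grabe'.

Compare letters: r→e is +13, i→v is +13, v→i is +13 — a constant shift. It's a constant shift of +13 (ROT13).
Undoing it on grabe: g−13=t, r−13=e, a−13=n, b−13=o, e−13=r.

tenor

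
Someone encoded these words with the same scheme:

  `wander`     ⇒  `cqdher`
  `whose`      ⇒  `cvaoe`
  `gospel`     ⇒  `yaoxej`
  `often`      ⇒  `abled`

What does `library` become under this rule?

w(22)→c(2) and a(0)→q(16) fit y≡23x+16 (mod 26); the inverse of 23 mod 26 is 17. This is an affine cipher: with a=0,…,z=25, each position x becomes (23x+16) mod 26.
Applying it to library: l(11)→23·11+16≡9=j; i(8)→23·8+16≡18=s; b(1)→23·1+16≡13=n; r(17)→23·17+16≡17=r; a(0)→23·0+16≡16=q; r(17)→23·17+16≡17=r; y(24)→23·24+16≡22=w (all mod 26).

jsnrqrw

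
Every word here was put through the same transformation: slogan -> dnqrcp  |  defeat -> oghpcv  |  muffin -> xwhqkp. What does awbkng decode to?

A repeating key of period 3 is used — shifts +11, +2, +2 over and over.
Decoding awbkng: a−11=p, w−2=u, b−2=z, k−11=z, n−2=l, g−2=e.

puzzle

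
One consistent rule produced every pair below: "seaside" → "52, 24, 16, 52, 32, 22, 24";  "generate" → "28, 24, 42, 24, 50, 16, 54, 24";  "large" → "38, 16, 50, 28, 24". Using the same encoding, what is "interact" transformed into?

s(#19)→52 and e(#5)→24: differences scale by 2, so n = 2·pos + 14. Each letter becomes 2×(its alphabet position, a=1..z=26) + 14.
Applying it to interact: i=9→32, n=14→42, t=20→54, e=5→24, r=18→50, a=1→16, c=3→20, t=20→54.

32, 42, 54, 24, 50, 16, 20, 54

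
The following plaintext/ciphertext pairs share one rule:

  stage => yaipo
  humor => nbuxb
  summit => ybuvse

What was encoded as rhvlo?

In stage: s→y is +6, t→a is +7, a→i is +8, g→p is +9 — the shift increases by 1 each position. Each letter shifts forward by (position + 6), i.e. 6, 7, 8, … — the shift grows by one for each successive letter.
Reversing it on rhvlo: r−6=l, h−7=a, v−8=n, l−9=c, o−10=e.

lance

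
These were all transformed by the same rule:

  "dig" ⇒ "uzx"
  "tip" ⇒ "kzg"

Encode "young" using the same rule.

pflex

Compare letters: d→u is +17, i→z is +17, g→x is +17 — a constant shift. This is a Caesar cipher with shift 17.
On young: y+17=p, o+17=f, u+17=l, n+17=e, g+17=x.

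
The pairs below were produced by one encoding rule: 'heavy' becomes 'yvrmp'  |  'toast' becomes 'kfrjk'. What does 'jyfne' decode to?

shown

Compare letters: h→y is +17, e→v is +17, a→r is +17 — a constant shift. This is a Caesar cipher with shift 17.
Reversing it on jyfne: j−17=s, y−17=h, f−17=o, n−17=w, e−17=n.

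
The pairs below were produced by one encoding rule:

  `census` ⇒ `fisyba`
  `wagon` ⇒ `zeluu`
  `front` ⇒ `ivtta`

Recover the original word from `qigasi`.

nebula

In census: c→f is +3, e→i is +4, n→s is +5, s→y is +6 — the shift increases by 1 each position. Each letter shifts forward by (position + 3), i.e. 3, 4, 5, … — the shift grows by one for each successive letter.
Reversing it on qigasi: q−3=n, i−4=e, g−5=b, a−6=u, s−7=l, i−8=a.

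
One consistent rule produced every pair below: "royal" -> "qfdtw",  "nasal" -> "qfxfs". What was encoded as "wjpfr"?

The output letters match the input read backwards, each shifted +5: royal reversed is layor. Read the word backwards and shift each letter +5.
Undoing it on wjpfr: shift back: w−5=r, j−5=e, p−5=k, f−5=a, r−5=m → rekam; then reverse → maker.

maker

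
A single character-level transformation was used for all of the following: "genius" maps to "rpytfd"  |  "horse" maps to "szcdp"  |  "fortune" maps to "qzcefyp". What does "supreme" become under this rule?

dfacpxp

Compare letters: g→r is +11, e→p is +11, n→y is +11 — a constant shift. Each letter is shifted forward by 11 in the alphabet (a Caesar shift of +11).
Applying it to supreme: s+11=d, u+11=f, p+11=a, r+11=c, e+11=p, m+11=x, e+11=p.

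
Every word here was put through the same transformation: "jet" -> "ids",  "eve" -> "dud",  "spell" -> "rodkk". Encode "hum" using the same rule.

gtl

It's a constant shift of +25 (ROT25).
For hum: h+25=g, u+25=t, m+25=l.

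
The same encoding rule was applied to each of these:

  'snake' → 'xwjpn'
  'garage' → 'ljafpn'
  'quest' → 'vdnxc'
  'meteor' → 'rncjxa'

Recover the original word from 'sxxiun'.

noodle

The shifts repeat in a cycle of length 3: positions 0,1,… shift by +5, +9, +9, then the pattern repeats.
Undoing it on sxxiun: s−5=n, x−9=o, x−9=o, i−5=d, u−9=l, n−9=e.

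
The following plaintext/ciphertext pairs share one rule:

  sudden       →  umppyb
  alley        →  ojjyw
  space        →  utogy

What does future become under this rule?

hmdmly

s(18)→u(20) and u(20)→m(12) fit y≡9x+14 (mod 26); the inverse of 9 mod 26 is 3. This is an affine cipher: with a=0,…,z=25, each position x becomes (9x+14) mod 26.
Applying it to future: f(5)→9·5+14≡7=h; u(20)→9·20+14≡12=m; t(19)→9·19+14≡3=d; u(20)→9·20+14≡12=m; r(17)→9·17+14≡11=l; e(4)→9·4+14≡24=y (all mod 26).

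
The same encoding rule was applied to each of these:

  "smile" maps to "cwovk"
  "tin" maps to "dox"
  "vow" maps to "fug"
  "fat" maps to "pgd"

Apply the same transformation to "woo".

The shift depends on letter class: consonant s→c is +10, but vowel i→o is +6. The rule splits by letter class: vowels +6, consonants +10.
On woo: w(cons)+10=g, o(vowel)+6=u, o(vowel)+6=u.

guu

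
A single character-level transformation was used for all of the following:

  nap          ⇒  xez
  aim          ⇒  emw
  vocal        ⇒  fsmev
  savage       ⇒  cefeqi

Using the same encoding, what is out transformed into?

The shift depends on letter class: consonant n→x is +10, but vowel a→e is +4. The rule splits by letter class: vowels +4, consonants +10.
On out: o(vowel)+4=s, u(vowel)+4=y, t(cons)+10=d.

syd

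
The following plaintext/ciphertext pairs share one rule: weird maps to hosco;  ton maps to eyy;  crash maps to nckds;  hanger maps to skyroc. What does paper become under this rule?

akaoc

The shift depends on letter class: consonant w→h is +11, but vowel e→o is +10. The rule splits by letter class: vowels +10, consonants +11.
For paper: p(cons)+11=a, a(vowel)+10=k, p(cons)+11=a, e(vowel)+10=o, r(cons)+11=c.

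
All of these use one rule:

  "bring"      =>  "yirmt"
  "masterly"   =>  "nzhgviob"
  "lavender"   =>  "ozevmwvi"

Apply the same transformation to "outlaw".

Each pair mirrors across the alphabet (b↔y, r↔i, i↔r): positions sum to 25. Each letter is replaced by its mirror in the alphabet: a↔z, b↔y, c↔x, and so on (the Atbash cipher).
Applying it to outlaw: o↔l, u↔f, t↔g, l↔o, a↔z, w↔d.

lfgozd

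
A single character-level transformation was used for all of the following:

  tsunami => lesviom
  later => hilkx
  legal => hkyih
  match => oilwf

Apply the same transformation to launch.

Each letter's alphabet position (a=0..z=25) is mapped through 7·x+8 mod 26 — an affine cipher.
On launch: l(11)→7·11+8≡7=h; a(0)→7·0+8≡8=i; u(20)→7·20+8≡18=s; n(13)→7·13+8≡21=v; c(2)→7·2+8≡22=w; h(7)→7·7+8≡5=f (all mod 26).

hisvwf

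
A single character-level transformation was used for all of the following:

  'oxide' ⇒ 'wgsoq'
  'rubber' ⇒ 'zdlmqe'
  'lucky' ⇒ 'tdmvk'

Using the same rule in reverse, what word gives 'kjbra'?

The shift increases by 1 at each position, starting from +8: 8, 9, 10, ….
Undoing it on kjbra: k−8=c, j−9=a, b−10=r, r−11=g, a−12=o.

cargo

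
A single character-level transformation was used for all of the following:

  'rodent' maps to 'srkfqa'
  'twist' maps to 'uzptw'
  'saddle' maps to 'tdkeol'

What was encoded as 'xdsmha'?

Shifts by position in rodent: pos 0: r→s (+1), pos 1: o→r (+3), pos 2: d→k (+7), pos 3: e→f (+1), pos 4: n→q (+3), pos 5: t→a (+7) — repeating every 3. A repeating key of period 3 is used — shifts +1, +3, +7 over and over.
Decoding xdsmha: x−1=w, d−3=a, s−7=l, m−1=l, h−3=e, a−7=t.

wallet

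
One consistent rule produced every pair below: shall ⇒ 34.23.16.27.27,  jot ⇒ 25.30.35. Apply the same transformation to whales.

Each letter is replaced by its alphabet position (a=1..z=26) + 15.
On whales: w=23→38, h=8→23, a=1→16, l=12→27, e=5→20, s=19→34.

38.23.16.27.20.34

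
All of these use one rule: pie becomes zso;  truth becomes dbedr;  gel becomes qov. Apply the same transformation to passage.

Compare letters: p→z is +10, i→s is +10, e→o is +10 — a constant shift. Each letter is shifted forward by 10 in the alphabet (a Caesar shift of +10).
Applying it to passage: p+10=z, a+10=k, s+10=c, s+10=c, a+10=k, g+10=q, e+10=o.

zkcckqo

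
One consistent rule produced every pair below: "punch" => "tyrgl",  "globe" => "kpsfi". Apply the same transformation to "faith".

jemxl

This is a Caesar cipher with shift 4.
On faith: f+4=j, a+4=e, i+4=m, t+4=x, h+4=l.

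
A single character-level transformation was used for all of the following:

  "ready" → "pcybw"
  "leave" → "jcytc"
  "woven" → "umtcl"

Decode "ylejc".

angle

Compare letters: r→p is +24, e→c is +24, a→y is +24 — a constant shift. It's a constant shift of +24 (ROT24).
Undoing it on ylejc: y−24=a, l−24=n, e−24=g, j−24=l, c−24=e.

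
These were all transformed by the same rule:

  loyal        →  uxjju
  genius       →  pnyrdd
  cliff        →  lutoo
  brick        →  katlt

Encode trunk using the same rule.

Shifts by position in loyal: pos 0: l→u (+9), pos 1: o→x (+9), pos 2: y→j (+11), pos 3: a→j (+9), pos 4: l→u (+9) — repeating every 3. It's a Vigenère-style cipher with numeric key [9,9,11]: position i shifts by key[i mod 3].
On trunk: t+9=c, r+9=a, u+11=f, n+9=w, k+9=t.

cafwt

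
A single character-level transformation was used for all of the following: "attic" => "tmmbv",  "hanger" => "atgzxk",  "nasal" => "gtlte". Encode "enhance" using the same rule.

xgatgvx

Compare letters: a→t is +19, t→m is +19, t→m is +19 — a constant shift. Every letter moves 19 places later in the alphabet, wrapping around z→a.
Applying it to enhance: e+19=x, n+19=g, h+19=a, a+19=t, n+19=g, c+19=v, e+19=x.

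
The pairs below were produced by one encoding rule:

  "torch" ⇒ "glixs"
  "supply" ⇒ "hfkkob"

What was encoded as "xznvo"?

camel

Letters are reflected about the middle of the alphabet (position → 25−position): Atbash.
Decoding xznvo: x↔c, z↔a, n↔m, v↔e, o↔l.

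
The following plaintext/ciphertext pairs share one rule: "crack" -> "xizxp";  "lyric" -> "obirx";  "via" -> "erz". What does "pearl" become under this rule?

kvzio

Each pair mirrors across the alphabet (c↔x, r↔i, a↔z): positions sum to 25. This is the alphabet-reversal cipher (Atbash): a becomes z, b becomes y, etc.
For pearl: p↔k, e↔v, a↔z, r↔i, l↔o.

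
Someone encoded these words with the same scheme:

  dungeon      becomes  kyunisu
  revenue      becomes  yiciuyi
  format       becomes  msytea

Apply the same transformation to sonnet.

zsuuia

The shift depends on letter class: consonant d→k is +7, but vowel u→y is +4. Vowels shift forward by 4 and consonants shift forward by 7.
On sonnet: s(cons)+7=z, o(vowel)+4=s, n(cons)+7=u, n(cons)+7=u, e(vowel)+4=i, t(cons)+7=a.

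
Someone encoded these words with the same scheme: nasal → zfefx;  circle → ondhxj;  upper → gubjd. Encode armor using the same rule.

Shifts by position in nasal: pos 0: n→z (+12), pos 1: a→f (+5), pos 2: s→e (+12), pos 3: a→f (+5) — repeating every 2. It's a Vigenère-style cipher with numeric key [12,5]: position i shifts by key[i mod 2].
For armor: a+12=m, r+5=w, m+12=y, o+5=t, r+12=d.

mwytd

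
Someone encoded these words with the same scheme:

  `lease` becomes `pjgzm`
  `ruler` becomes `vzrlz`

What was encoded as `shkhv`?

In lease: l→p is +4, e→j is +5, a→g is +6, s→z is +7 — the shift increases by 1 each position. Each letter shifts forward by (position + 4), i.e. 4, 5, 6, … — the shift grows by one for each successive letter.
Undoing it on shkhv: s−4=o, h−5=c, k−6=e, h−7=a, v−8=n.

ocean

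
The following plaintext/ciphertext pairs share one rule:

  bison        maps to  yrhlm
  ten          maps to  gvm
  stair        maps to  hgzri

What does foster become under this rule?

Letters are reflected about the middle of the alphabet (position → 25−position): Atbash.
Applying it to foster: f↔u, o↔l, s↔h, t↔g, e↔v, r↔i.

ulhgvi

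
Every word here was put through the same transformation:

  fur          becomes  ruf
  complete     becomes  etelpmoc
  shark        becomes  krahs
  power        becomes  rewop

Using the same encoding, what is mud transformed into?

dum

The word is simply reversed.
On mud: reverse → dum.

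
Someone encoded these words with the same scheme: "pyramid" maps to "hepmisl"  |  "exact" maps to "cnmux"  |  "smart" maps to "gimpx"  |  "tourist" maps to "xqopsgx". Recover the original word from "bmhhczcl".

happened

p(15)→h(7) and y(24)→e(4) fit y≡17x+12 (mod 26); the inverse of 17 mod 26 is 23. Treating letters as 0–25, the rule is x ↦ 17x + 12 (mod 26).
Decoding bmhhczcl: b(1)→23·(1−12)≡7=h; m(12)→23·(12−12)≡0=a; h(7)→23·(7−12)≡15=p; h(7)→23·(7−12)≡15=p; c(2)→23·(2−12)≡4=e; z(25)→23·(25−12)≡13=n; c(2)→23·(2−12)≡4=e; l(11)→23·(11−12)≡3=d (all mod 26).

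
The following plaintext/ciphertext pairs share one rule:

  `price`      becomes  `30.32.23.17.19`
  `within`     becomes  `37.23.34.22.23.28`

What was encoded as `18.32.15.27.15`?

p is letter #16 and maps to 30: an offset of 14. Each letter is replaced by its alphabet position (a=1..z=26) + 14.
Undoing it on 18.32.15.27.15: 18→(18−14)÷1=4=d, 32→(32−14)÷1=18=r, 15→(15−14)÷1=1=a, 27→(27−14)÷1=13=m, 15→(15−14)÷1=1=a.

drama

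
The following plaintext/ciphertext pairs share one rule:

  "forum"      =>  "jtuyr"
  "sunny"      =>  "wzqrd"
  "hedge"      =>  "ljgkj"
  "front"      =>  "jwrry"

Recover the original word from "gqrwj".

Shifts by position in forum: pos 0: f→j (+4), pos 1: o→t (+5), pos 2: r→u (+3), pos 3: u→y (+4), pos 4: m→r (+5) — repeating every 3. It's a Vigenère-style cipher with numeric key [4,5,3]: position i shifts by key[i mod 3].
Undoing it on gqrwj: g−4=c, q−5=l, r−3=o, w−4=s, j−5=e.

close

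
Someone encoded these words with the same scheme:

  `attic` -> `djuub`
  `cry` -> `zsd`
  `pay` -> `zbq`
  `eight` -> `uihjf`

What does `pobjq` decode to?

The output letters match the input read backwards, each shifted +1: attic reversed is citta. Two steps: reverse the string, then apply a Caesar shift of +1.
Decoding pobjq: shift back: p−1=o, o−1=n, b−1=a, j−1=i, q−1=p → onaip; then reverse → piano.

piano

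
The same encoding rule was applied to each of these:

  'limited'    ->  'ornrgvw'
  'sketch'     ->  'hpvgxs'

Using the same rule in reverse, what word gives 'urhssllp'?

Letters are reflected about the middle of the alphabet (position → 25−position): Atbash.
Decoding urhssllp: u↔f, r↔i, h↔s, s↔h, s↔h, l↔o, l↔o, p↔k.

fishhook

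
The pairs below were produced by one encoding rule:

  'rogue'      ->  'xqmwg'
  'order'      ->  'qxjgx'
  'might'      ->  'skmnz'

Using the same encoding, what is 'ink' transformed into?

ktq

The shift depends on letter class: consonant r→x is +6, but vowel o→q is +2. The rule splits by letter class: vowels +2, consonants +6.
For ink: i(vowel)+2=k, n(cons)+6=t, k(cons)+6=q.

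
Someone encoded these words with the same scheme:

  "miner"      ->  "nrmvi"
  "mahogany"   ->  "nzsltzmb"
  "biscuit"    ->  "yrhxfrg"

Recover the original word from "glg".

tot

Each pair mirrors across the alphabet (m↔n, i↔r, n↔m): positions sum to 25. This is the alphabet-reversal cipher (Atbash): a becomes z, b becomes y, etc.
Reversing it on glg: g↔t, l↔o, g↔t.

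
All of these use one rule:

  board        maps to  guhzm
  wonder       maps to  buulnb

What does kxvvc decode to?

front

In board: b→g is +5, o→u is +6, a→h is +7, r→z is +8 — the shift increases by 1 each position. Each letter shifts forward by (position + 5), i.e. 5, 6, 7, … — the shift grows by one for each successive letter.
Reversing it on kxvvc: k−5=f, x−6=r, v−7=o, v−8=n, c−9=t.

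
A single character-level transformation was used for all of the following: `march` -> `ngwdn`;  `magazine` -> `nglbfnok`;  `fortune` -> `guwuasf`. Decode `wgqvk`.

value

Shifts by position in march: pos 0: m→n (+1), pos 1: a→g (+6), pos 2: r→w (+5), pos 3: c→d (+1), pos 4: h→n (+6) — repeating every 3. A repeating key of period 3 is used — shifts +1, +6, +5 over and over.
Reversing it on wgqvk: w−1=v, g−6=a, q−5=l, v−1=u, k−6=e.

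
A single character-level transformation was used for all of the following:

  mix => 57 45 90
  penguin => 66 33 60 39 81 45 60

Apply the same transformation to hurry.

With a=1..z=26, the number is 3·pos + 18.
On hurry: h=8→42, u=21→81, r=18→72, r=18→72, y=25→93.

42 81 72 72 93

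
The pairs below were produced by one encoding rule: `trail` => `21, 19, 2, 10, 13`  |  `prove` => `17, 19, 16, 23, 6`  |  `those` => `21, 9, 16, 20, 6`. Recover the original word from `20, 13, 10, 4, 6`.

Letters become their 1-based position plus 1 (so a→2, b→3, …).
Undoing it on 20, 13, 10, 4, 6: 20→(20−1)÷1=19=s, 13→(13−1)÷1=12=l, 10→(10−1)÷1=9=i, 4→(4−1)÷1=3=c, 6→(6−1)÷1=5=e.

slice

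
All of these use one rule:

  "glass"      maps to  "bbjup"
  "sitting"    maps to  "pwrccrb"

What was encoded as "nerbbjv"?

Two steps: reverse the string, then apply a Caesar shift of +9.
Undoing it on nerbbjv: shift back: n−9=e, e−9=v, r−9=i, b−9=s, b−9=s, j−9=a, v−9=m → evissam; then reverse → massive.

massive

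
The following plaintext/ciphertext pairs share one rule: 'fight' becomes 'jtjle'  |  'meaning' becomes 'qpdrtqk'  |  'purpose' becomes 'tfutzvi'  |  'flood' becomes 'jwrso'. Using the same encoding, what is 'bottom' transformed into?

fzwxzp

Shifts by position in fight: pos 0: f→j (+4), pos 1: i→t (+11), pos 2: g→j (+3), pos 3: h→l (+4), pos 4: t→e (+11) — repeating every 3. The shifts repeat in a cycle of length 3: positions 0,1,… shift by +4, +11, +3, then the pattern repeats.
Applying it to bottom: b+4=f, o+11=z, t+3=w, t+4=x, o+11=z, m+3=p.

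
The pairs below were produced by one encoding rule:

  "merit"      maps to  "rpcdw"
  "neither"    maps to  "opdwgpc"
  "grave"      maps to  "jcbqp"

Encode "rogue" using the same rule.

cljtp

m(12)→r(17) and e(4)→p(15) fit y≡23x+1 (mod 26); the inverse of 23 mod 26 is 17. Each letter's alphabet position (a=0..z=25) is mapped through 23·x+1 mod 26 — an affine cipher.
On rogue: r(17)→23·17+1≡2=c; o(14)→23·14+1≡11=l; g(6)→23·6+1≡9=j; u(20)→23·20+1≡19=t; e(4)→23·4+1≡15=p (all mod 26).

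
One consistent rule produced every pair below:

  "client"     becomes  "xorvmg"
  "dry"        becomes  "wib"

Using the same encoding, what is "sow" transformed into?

Each pair mirrors across the alphabet (c↔x, l↔o, i↔r): positions sum to 25. This is the alphabet-reversal cipher (Atbash): a becomes z, b becomes y, etc.
On sow: s↔h, o↔l, w↔d.

hld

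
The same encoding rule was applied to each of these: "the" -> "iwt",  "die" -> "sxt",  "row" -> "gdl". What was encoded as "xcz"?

ink

Every letter moves 15 places later in the alphabet, wrapping around z→a.
Decoding xcz: x−15=i, c−15=n, z−15=k.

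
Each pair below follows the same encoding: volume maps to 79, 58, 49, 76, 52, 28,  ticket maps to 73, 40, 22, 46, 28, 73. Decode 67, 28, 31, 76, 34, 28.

v(#22)→79 and o(#15)→58: differences scale by 3, so n = 3·pos + 13. Each letter becomes 3×(its alphabet position, a=1..z=26) + 13.
Decoding 67, 28, 31, 76, 34, 28: 67→(67−13)÷3=18=r, 28→(28−13)÷3=5=e, 31→(31−13)÷3=6=f, 76→(76−13)÷3=21=u, 34→(34−13)÷3=7=g, 28→(28−13)÷3=5=e.

refuge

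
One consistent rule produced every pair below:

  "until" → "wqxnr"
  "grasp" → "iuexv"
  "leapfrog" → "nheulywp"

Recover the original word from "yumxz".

wrist

In until: u→w is +2, n→q is +3, t→x is +4, i→n is +5 — the shift increases by 1 each position. The shift increases by 1 at each position, starting from +2: 2, 3, 4, ….
Undoing it on yumxz: y−2=w, u−3=r, m−4=i, x−5=s, z−6=t.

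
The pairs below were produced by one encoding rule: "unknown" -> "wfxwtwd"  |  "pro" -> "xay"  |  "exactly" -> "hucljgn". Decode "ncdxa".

The output letters match the input read backwards, each shifted +9: unknown reversed is nwonknu. Read the word backwards and shift each letter +9.
Reversing it on ncdxa: shift back: n−9=e, c−9=t, d−9=u, x−9=o, a−9=r → etuor; then reverse → route.

route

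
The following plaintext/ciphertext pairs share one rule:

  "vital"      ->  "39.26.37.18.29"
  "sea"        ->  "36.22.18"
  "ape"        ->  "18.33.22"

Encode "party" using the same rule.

33.18.35.37.42

v is letter #22 and maps to 39: an offset of 17. Letters become their 1-based position plus 17 (so a→18, b→19, …).
Applying it to party: p=16→33, a=1→18, r=18→35, t=20→37, y=25→42.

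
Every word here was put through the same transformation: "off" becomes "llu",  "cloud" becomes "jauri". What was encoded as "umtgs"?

mango

Two steps: reverse the string, then apply a Caesar shift of +6.
Decoding umtgs: shift back: u−6=o, m−6=g, t−6=n, g−6=a, s−6=m → ognam; then reverse → mango.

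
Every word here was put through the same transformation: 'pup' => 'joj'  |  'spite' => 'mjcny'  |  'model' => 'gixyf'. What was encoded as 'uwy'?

ace

Compare letters: p→j is +20, u→o is +20, p→j is +20 — a constant shift. This is a Caesar cipher with shift 20.
Undoing it on uwy: u−20=a, w−20=c, y−20=e.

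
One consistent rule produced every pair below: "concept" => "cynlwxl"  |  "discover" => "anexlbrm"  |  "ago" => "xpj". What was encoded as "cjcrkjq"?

Read the word backwards and shift each letter +9.
Undoing it on cjcrkjq: shift back: c−9=t, j−9=a, c−9=t, r−9=i, k−9=b, j−9=a, q−9=h → tatibah; then reverse → habitat.

habitat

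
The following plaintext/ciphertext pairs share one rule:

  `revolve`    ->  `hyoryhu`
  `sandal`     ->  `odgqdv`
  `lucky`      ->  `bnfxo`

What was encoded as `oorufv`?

scroll

The output letters match the input read backwards, each shifted +3: revolve reversed is evlover. Two steps: reverse the string, then apply a Caesar shift of +3.
Decoding oorufv: shift back: o−3=l, o−3=l, r−3=o, u−3=r, f−3=c, v−3=s → llorcs; then reverse → scroll.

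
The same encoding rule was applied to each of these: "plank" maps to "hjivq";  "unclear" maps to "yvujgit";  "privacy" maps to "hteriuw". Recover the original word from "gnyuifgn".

educated

Each letter's alphabet position (a=0..z=25) is mapped through 19·x+8 mod 26 — an affine cipher.
Undoing it on gnyuifgn: g(6)→11·(6−8)≡4=e; n(13)→11·(13−8)≡3=d; y(24)→11·(24−8)≡20=u; u(20)→11·(20−8)≡2=c; i(8)→11·(8−8)≡0=a; f(5)→11·(5−8)≡19=t; g(6)→11·(6−8)≡4=e; n(13)→11·(13−8)≡3=d (all mod 26).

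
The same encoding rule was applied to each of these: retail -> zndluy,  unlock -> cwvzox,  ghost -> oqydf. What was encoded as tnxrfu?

length

The shift increases by 1 at each position, starting from +8: 8, 9, 10, ….
Undoing it on tnxrfu: t−8=l, n−9=e, x−10=n, r−11=g, f−12=t, u−13=h.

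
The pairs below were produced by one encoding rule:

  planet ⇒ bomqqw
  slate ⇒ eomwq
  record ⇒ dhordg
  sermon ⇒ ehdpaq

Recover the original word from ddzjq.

The shifts repeat in a cycle of length 2: positions 0,1,… shift by +12, +3, then the pattern repeats.
Decoding ddzjq: d−12=r, d−3=a, z−12=n, j−3=g, q−12=e.

range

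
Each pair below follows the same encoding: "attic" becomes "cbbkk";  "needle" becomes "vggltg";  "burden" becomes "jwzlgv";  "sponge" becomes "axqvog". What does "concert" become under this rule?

kqvkgzb

Vowels shift forward by 2 and consonants shift forward by 8.
On concert: c(cons)+8=k, o(vowel)+2=q, n(cons)+8=v, c(cons)+8=k, e(vowel)+2=g, r(cons)+8=z, t(cons)+8=b.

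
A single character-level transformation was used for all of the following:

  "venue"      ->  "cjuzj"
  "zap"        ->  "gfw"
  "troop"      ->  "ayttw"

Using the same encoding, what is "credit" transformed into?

The shift depends on letter class: consonant v→c is +7, but vowel e→j is +5. Vowels shift forward by 5 and consonants shift forward by 7.
Applying it to credit: c(cons)+7=j, r(cons)+7=y, e(vowel)+5=j, d(cons)+7=k, i(vowel)+5=n, t(cons)+7=a.

jyjkna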